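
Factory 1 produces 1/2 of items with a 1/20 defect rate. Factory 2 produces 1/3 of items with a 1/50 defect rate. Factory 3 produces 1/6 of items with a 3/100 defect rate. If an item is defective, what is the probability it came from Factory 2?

Using Bayes' theorem:
P(F1) = 1/2, P(D|F1) = 1/20
P(F2) = 1/3, P(D|F2) = 1/50
P(F3) = 1/6, P(D|F3) = 3/100
P(D) = P(D|F1)P(F1) + P(D|F2)P(F2) + P(D|F3)P(F3)
     = \frac{11}{300}
P(F2|D) = P(D|F2)P(F2) / P(D)
= \frac{2}{11}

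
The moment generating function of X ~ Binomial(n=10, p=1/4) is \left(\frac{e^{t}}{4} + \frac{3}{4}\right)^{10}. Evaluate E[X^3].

To find E[X^3], compute M^(3)(0):
M^(1)(t) = \frac{5 \left(\frac{e^{t}}{4} + \frac{3}{4}\right)^{9} e^{t}}{2}
M^(2)(t) = \frac{5 \left(\frac{e^{t}}{4} + \frac{3}{4}\right)^{9} e^{t}}{2} + \frac{45 \left(\frac{e^{t}}{4} + \frac{3}{4}\right)^{8} e^{2 t}}{8}
M^(3)(t) = \frac{5 \left(\frac{e^{t}}{4} + \frac{3}{4}\right)^{9} e^{t}}{2} + \frac{135 \left(\frac{e^{t}}{4} + \frac{3}{4}\right)^{8} e^{2 t}}{8} + \frac{45 \left(\frac{e^{t}}{4} + \frac{3}{4}\right)^{7} e^{3 t}}{4}
M^(3)(0) = \frac{245}{8}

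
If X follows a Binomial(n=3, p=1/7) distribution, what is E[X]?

For X ~ Binomial(n=3, p=1/7), the expected value is:
E[X] = \frac{3}{7}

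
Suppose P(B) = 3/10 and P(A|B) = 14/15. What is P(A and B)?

By definition, P(A|B) = P(A ∩ B) / P(B)
So P(A ∩ B) = P(A|B) × P(B)
= 14/15 × 3/10
= 7/25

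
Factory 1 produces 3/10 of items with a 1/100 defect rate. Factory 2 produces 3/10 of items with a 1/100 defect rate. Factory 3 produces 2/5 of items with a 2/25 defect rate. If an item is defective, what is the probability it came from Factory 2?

Using Bayes' theorem:
P(F1) = 3/10, P(D|F1) = 1/100
P(F2) = 3/10, P(D|F2) = 1/100
P(F3) = 2/5, P(D|F3) = 2/25
P(D) = P(D|F1)P(F1) + P(D|F2)P(F2) + P(D|F3)P(F3)
     = \frac{19}{500}
P(F2|D) = P(D|F2)P(F2) / P(D)
= \frac{3}{38}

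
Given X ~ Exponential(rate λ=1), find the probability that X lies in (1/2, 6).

P(1/2 < X < 6) = ∫_{1/2}^{6} f(x) dx
where f(x) = e^{- x}
= - \frac{1}{e^{6}} + e^{- \frac{1}{2}}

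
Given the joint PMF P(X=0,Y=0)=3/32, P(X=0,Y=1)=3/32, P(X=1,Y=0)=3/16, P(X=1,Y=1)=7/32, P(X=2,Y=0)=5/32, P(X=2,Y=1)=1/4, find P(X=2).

P(X=2) = P(X=2,Y=0) + P(X=2,Y=1)
= 5/32 + 1/4
= 13/32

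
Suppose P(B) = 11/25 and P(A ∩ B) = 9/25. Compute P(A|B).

P(A|B) = P(A ∩ B) / P(B)
= (9/25) / (11/25)
= 9/11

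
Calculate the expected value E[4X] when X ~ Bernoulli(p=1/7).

For X ~ Bernoulli(p=1/7):
E[X] = \frac{1}{7}
E[4X] = 4 × E[X] + 0 = \frac{4}{7}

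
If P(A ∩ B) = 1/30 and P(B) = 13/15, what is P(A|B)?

P(A|B) = P(A ∩ B) / P(B)
= (1/30) / (13/15)
= 1/26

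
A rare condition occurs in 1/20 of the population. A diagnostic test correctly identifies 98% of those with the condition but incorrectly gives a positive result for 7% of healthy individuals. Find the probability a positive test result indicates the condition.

Let D = the rare event, + = positive/flagged.
P(D) = 1/20
P(+|D) = 98/100 = 49/50
P(+|D') = 7/100
P(+) = P(+|D)P(D) + P(+|D')P(D')
     = \frac{49}{50} × \frac{1}{20} + \frac{7}{100} × \frac{19}{20}
     = \frac{231}{2000}
P(D|+) = P(+|D)P(D)/P(+) = \frac{14}{33}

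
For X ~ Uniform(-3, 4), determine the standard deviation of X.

For X ~ Uniform(-3, 4):
Var(X) = \frac{49}{12}
SD(X) = √(Var(X)) = √(\frac{49}{12}) = \frac{7 \sqrt{3}}{6}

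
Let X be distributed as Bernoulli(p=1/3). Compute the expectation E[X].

For X ~ Bernoulli(p=1/3), the expected value is:
E[X] = \frac{1}{3}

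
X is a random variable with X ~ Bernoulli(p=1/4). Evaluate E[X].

For X ~ Bernoulli(p=1/4), the expected value is:
E[X] = \frac{1}{4}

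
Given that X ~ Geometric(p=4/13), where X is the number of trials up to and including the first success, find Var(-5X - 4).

For X ~ Geometric(p=4/13), where X is the number of trials up to and including the first success:
Var(X) = \frac{117}{16}
Var(-5X - 4) = (-5)² × Var(X) = 25 × \frac{117}{16} = \frac{2925}{16}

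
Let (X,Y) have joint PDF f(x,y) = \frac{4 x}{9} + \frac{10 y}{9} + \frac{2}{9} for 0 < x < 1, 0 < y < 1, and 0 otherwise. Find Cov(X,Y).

E[XY] = ∫∫ xy × f(x,y) dx dy = \frac{17}{54}
E[X] = \frac{29}{54}
E[Y] = \frac{16}{27}
Cov(X,Y) = E[XY] - E[X]E[Y] = - \frac{5}{1458}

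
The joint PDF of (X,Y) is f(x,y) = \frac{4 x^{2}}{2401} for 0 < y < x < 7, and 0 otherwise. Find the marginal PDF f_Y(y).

f_Y(y) = ∫_y^7 \frac{4 x^{2}}{2401} dx = \frac{4}{21} - \frac{4 y^{3}}{7203}
for 0 < y < 7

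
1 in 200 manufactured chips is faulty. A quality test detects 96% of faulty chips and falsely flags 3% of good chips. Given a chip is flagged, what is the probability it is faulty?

Let D = the rare event, + = positive/flagged.
P(D) = 1/200
P(+|D) = 96/100 = 24/25
P(+|D') = 3/100
P(+) = P(+|D)P(D) + P(+|D')P(D')
     = \frac{24}{25} × \frac{1}{200} + \frac{3}{100} × \frac{199}{200}
     = \frac{693}{20000}
P(D|+) = P(+|D)P(D)/P(+) = \frac{32}{231}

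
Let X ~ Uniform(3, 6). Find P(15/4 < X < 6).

P(15/4 < X < 6) = ∫_{15/4}^{6} f(x) dx
where f(x) = \frac{1}{3}
= \frac{3}{4}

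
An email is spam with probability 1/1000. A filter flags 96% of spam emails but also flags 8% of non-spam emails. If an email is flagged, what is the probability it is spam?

Let D = the rare event, + = positive/flagged.
P(D) = 1/1000
P(+|D) = 96/100 = 24/25
P(+|D') = 8/100 = 2/25
P(+) = P(+|D)P(D) + P(+|D')P(D')
     = \frac{24}{25} × \frac{1}{1000} + \frac{2}{25} × \frac{999}{1000}
     = \frac{1011}{12500}
P(D|+) = P(+|D)P(D)/P(+) = \frac{4}{337}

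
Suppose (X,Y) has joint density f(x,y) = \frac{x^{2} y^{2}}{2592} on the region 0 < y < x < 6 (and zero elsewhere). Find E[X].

f_X(x) = ∫_0^x \frac{x^{2} y^{2}}{2592} dy = \frac{x^{5}}{7776}
E[X] = ∫_0^6 x × (\frac{x^{5}}{7776}) dx = \frac{36}{7}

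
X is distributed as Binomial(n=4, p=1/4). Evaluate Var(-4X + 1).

For X ~ Binomial(n=4, p=1/4):
Var(X) = \frac{3}{4}
Var(-4X + 1) = (-4)² × Var(X) = 16 × \frac{3}{4} = 12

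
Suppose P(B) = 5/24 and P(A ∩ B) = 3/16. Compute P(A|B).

P(A|B) = P(A ∩ B) / P(B)
= (3/16) / (5/24)
= 9/10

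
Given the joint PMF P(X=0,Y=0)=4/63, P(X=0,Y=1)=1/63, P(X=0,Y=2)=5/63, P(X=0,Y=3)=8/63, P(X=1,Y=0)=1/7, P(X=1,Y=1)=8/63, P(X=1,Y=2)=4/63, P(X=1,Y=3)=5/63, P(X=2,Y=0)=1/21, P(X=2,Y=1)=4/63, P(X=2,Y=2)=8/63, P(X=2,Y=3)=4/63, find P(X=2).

P(X=2) = P(X=2,Y=0) + P(X=2,Y=1) + P(X=2,Y=2) + P(X=2,Y=3)
= 1/21 + 4/63 + 8/63 + 4/63
= 19/63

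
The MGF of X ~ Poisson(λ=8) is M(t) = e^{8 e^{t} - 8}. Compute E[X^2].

To find E[X^2], compute M^(2)(0):
M^(1)(t) = 8 e^{t} e^{8 e^{t} - 8}
M^(2)(t) = 64 e^{2 t} e^{8 e^{t} - 8} + 8 e^{t} e^{8 e^{t} - 8}
M^(2)(0) = 72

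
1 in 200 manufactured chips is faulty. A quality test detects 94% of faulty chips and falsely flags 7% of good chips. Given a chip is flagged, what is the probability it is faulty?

Let D = the rare event, + = positive/flagged.
P(D) = 1/200
P(+|D) = 94/100 = 47/50
P(+|D') = 7/100
P(+) = P(+|D)P(D) + P(+|D')P(D')
     = \frac{47}{50} × \frac{1}{200} + \frac{7}{100} × \frac{199}{200}
     = \frac{1487}{20000}
P(D|+) = P(+|D)P(D)/P(+) = \frac{94}{1487}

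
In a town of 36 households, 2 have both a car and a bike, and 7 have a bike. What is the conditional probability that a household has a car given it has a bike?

P(A ∩ B) = 2/36 = 1/18
P(B) = 7/36
P(A|B) = P(A ∩ B) / P(B) = (1/18) / (7/36) = 2/7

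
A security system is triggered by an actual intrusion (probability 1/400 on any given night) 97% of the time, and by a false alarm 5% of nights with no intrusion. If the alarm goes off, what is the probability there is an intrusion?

Let D = the rare event, + = positive/flagged.
P(D) = 1/400
P(+|D) = 97/100
P(+|D') = 5/100 = 1/20
P(+) = P(+|D)P(D) + P(+|D')P(D')
     = \frac{97}{100} × \frac{1}{400} + \frac{1}{20} × \frac{399}{400}
     = \frac{523}{10000}
P(D|+) = P(+|D)P(D)/P(+) = \frac{97}{2092}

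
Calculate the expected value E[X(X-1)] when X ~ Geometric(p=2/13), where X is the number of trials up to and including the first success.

E[X(X-1)] = E[X² - X] = E[X²] - E[X]
E[X] = \frac{13}{2}
E[X²] = Var(X) + (E[X])² = \frac{143}{4} + (\frac{13}{2})² = 78
E[X(X-1)] = 78 - \frac{13}{2} = \frac{143}{2}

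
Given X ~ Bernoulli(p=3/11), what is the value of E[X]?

For X ~ Bernoulli(p=3/11), the expected value is:
E[X] = \frac{3}{11}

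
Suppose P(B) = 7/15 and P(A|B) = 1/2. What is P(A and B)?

By definition, P(A|B) = P(A ∩ B) / P(B)
So P(A ∩ B) = P(A|B) × P(B)
= 1/2 × 7/15
= 7/30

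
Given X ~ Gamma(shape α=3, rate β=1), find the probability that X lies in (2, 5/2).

P(2 < X < 5/2) = ∫_{2}^{5/2} f(x) dx
where f(x) = \frac{x^{2} e^{- x}}{2}
= - \frac{53}{8 e^{\frac{5}{2}}} + \frac{5}{e^{2}}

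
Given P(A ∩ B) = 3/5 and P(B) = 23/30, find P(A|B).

P(A|B) = P(A ∩ B) / P(B)
= (3/5) / (23/30)
= 18/23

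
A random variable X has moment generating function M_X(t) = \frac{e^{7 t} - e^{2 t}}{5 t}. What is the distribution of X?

The MGF M(t) = \frac{e^{7 t} - e^{2 t}}{5 t} is the standard form for the Uniform distribution.
Comparing with the known MGF formula identifies: Uniform(2, 7)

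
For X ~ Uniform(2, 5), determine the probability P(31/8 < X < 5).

P(31/8 < X < 5) = ∫_{31/8}^{5} f(x) dx
where f(x) = \frac{1}{3}
= \frac{3}{8}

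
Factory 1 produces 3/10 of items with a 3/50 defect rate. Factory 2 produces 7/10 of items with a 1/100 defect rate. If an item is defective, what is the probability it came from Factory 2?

Using Bayes' theorem:
P(F1) = 3/10, P(D|F1) = 3/50
P(F2) = 7/10, P(D|F2) = 1/100
P(D) = P(D|F1)P(F1) + P(D|F2)P(F2)
     = \frac{1}{40}
P(F2|D) = P(D|F2)P(F2) / P(D)
= \frac{7}{25}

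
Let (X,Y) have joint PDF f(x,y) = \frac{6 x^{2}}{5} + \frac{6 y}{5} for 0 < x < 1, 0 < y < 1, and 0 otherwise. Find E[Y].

E[Y] = ∫_0^1 ∫_0^1 y × f(x,y) dx dy
= \frac{3}{5}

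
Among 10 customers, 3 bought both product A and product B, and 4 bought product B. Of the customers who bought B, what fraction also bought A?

P(A ∩ B) = 3/10
P(B) = 4/10 = 2/5
P(A|B) = P(A ∩ B) / P(B) = (3/10) / (2/5) = 3/4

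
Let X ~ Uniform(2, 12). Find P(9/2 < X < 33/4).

P(9/2 < X < 33/4) = ∫_{9/2}^{33/4} f(x) dx
where f(x) = \frac{1}{10}
= \frac{3}{8}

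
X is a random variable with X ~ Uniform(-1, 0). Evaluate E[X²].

Using the identity E[X²] = Var(X) + (E[X])²:
E[X] = - \frac{1}{2}
Var(X) = \frac{1}{12}
E[X²] = \frac{1}{12} + (- \frac{1}{2})²
= \frac{1}{3}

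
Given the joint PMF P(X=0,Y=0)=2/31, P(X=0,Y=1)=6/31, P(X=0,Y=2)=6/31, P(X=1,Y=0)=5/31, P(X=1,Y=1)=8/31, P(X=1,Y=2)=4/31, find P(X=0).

P(X=0) = P(X=0,Y=0) + P(X=0,Y=1) + P(X=0,Y=2)
= 2/31 + 6/31 + 6/31
= 14/31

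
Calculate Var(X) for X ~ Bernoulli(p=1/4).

For X ~ Bernoulli(p=1/4):
Var(X) = \frac{3}{16}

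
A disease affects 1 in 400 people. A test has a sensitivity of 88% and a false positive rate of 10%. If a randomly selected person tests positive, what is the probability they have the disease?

Let D = the rare event, + = positive/flagged.
P(D) = 1/400
P(+|D) = 88/100 = 22/25
P(+|D') = 10/100 = 1/10
P(+) = P(+|D)P(D) + P(+|D')P(D')
     = \frac{22}{25} × \frac{1}{400} + \frac{1}{10} × \frac{399}{400}
     = \frac{2039}{20000}
P(D|+) = P(+|D)P(D)/P(+) = \frac{44}{2039}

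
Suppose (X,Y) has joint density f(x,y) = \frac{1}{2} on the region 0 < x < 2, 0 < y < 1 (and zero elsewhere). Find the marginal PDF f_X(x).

f_X(x) = ∫_0^1 f(x,y) dy
= ∫_0^1 \frac{1}{2} dy
= \frac{1}{2} for 0 < x < 2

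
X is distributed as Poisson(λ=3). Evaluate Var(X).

For X ~ Poisson(λ=3):
Var(X) = 3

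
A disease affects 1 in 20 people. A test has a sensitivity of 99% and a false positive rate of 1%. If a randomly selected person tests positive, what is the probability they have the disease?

Let D = the rare event, + = positive/flagged.
P(D) = 1/20
P(+|D) = 99/100
P(+|D') = 1/100
P(+) = P(+|D)P(D) + P(+|D')P(D')
     = \frac{99}{100} × \frac{1}{20} + \frac{1}{100} × \frac{19}{20}
     = \frac{59}{1000}
P(D|+) = P(+|D)P(D)/P(+) = \frac{99}{118}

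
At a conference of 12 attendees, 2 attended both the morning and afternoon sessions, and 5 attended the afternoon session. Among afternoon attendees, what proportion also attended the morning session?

P(A ∩ B) = 2/12 = 1/6
P(B) = 5/12
P(A|B) = P(A ∩ B) / P(B) = (1/6) / (5/12) = 2/5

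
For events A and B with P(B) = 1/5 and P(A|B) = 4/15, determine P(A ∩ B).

By definition, P(A|B) = P(A ∩ B) / P(B)
So P(A ∩ B) = P(A|B) × P(B)
= 4/15 × 1/5
= 4/75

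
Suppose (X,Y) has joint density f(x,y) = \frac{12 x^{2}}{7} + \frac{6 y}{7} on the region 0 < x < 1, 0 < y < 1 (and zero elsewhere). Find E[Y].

E[Y] = ∫_0^1 ∫_0^1 y × f(x,y) dx dy
= \frac{4}{7}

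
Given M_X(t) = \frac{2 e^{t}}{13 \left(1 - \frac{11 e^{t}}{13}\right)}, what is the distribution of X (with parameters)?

The MGF M(t) = \frac{2 e^{t}}{13 \left(1 - \frac{11 e^{t}}{13}\right)} is the standard form for the Geometric distribution.
Comparing with the known MGF formula identifies: Geometric(p=2/13), X = trial number of first success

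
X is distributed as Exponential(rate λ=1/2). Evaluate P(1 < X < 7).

P(1 < X < 7) = ∫_{1}^{7} f(x) dx
where f(x) = \frac{e^{- \frac{x}{2}}}{2}
= - \frac{1 - e^{3}}{e^{\frac{7}{2}}}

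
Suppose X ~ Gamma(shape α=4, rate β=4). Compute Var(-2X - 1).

For X ~ Gamma(shape α=4, rate β=4):
Var(X) = \frac{1}{4}
Var(-2X - 1) = (-2)² × Var(X) = 4 × \frac{1}{4} = 1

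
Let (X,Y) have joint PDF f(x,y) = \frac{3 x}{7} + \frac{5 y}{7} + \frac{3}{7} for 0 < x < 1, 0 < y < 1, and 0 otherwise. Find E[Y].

E[Y] = ∫_0^1 ∫_0^1 y × f(x,y) dx dy
= \frac{47}{84}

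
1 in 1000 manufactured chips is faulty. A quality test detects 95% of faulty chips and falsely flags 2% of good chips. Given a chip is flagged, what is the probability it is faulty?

Let D = the rare event, + = positive/flagged.
P(D) = 1/1000
P(+|D) = 95/100 = 19/20
P(+|D') = 2/100 = 1/50
P(+) = P(+|D)P(D) + P(+|D')P(D')
     = \frac{19}{20} × \frac{1}{1000} + \frac{1}{50} × \frac{999}{1000}
     = \frac{2093}{100000}
P(D|+) = P(+|D)P(D)/P(+) = \frac{95}{2093}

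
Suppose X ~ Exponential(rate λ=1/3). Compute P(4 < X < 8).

P(4 < X < 8) = ∫_{4}^{8} f(x) dx
where f(x) = \frac{e^{- \frac{x}{3}}}{3}
= - \frac{1 - e^{\frac{4}{3}}}{e^{\frac{8}{3}}}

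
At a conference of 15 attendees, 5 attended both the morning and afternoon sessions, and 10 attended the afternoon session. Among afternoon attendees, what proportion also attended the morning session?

P(A ∩ B) = 5/15 = 1/3
P(B) = 10/15 = 2/3
P(A|B) = P(A ∩ B) / P(B) = (1/3) / (2/3) = 1/2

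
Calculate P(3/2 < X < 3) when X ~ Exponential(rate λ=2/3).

P(3/2 < X < 3) = ∫_{3/2}^{3} f(x) dx
where f(x) = \frac{2 e^{- \frac{2 x}{3}}}{3}
= - \frac{1 - e}{e^{2}}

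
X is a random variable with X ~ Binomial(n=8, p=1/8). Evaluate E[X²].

Using the identity E[X²] = Var(X) + (E[X])²:
E[X] = 1
Var(X) = \frac{7}{8}
E[X²] = \frac{7}{8} + (1)²
= \frac{15}{8}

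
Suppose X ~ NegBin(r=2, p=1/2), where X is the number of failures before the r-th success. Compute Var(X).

For X ~ NegBin(r=2, p=1/2), where X is the number of failures before the r-th success:
Var(X) = 4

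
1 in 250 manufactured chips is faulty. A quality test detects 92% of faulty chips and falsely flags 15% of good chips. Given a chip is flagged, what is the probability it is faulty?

Let D = the rare event, + = positive/flagged.
P(D) = 1/250
P(+|D) = 92/100 = 23/25
P(+|D') = 15/100 = 3/20
P(+) = P(+|D)P(D) + P(+|D')P(D')
     = \frac{23}{25} × \frac{1}{250} + \frac{3}{20} × \frac{249}{250}
     = \frac{3827}{25000}
P(D|+) = P(+|D)P(D)/P(+) = \frac{92}{3827}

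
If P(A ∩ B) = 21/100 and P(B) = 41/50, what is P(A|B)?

P(A|B) = P(A ∩ B) / P(B)
= (21/100) / (41/50)
= 21/82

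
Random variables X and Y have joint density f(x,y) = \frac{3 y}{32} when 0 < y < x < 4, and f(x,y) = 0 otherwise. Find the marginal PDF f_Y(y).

f_Y(y) = ∫_y^4 \frac{3 y}{32} dx = \frac{3 y \left(4 - y\right)}{32}
for 0 < y < 4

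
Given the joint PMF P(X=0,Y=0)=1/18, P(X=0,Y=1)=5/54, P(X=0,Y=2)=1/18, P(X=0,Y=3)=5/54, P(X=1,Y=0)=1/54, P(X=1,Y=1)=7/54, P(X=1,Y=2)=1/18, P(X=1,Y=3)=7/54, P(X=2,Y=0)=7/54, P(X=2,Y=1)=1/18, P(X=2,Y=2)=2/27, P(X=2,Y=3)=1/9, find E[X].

First find marginal of X:
P(X=0) = 8/27
P(X=1) = 1/3
P(X=2) = 10/27
E[X] = 0 × 8/27 + 1 × 1/3 + 2 × 10/27 = 29/27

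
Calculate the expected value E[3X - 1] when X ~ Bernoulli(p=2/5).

For X ~ Bernoulli(p=2/5):
E[X] = \frac{2}{5}
E[3X - 1] = 3 × E[X] - 1 = \frac{1}{5}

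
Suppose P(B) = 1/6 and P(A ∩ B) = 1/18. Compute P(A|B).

P(A|B) = P(A ∩ B) / P(B)
= (1/18) / (1/6)
= 1/3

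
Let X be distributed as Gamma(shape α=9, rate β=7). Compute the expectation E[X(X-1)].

E[X(X-1)] = E[X² - X] = E[X²] - E[X]
E[X] = \frac{9}{7}
E[X²] = Var(X) + (E[X])² = \frac{9}{49} + (\frac{9}{7})² = \frac{90}{49}
E[X(X-1)] = \frac{90}{49} - \frac{9}{7} = \frac{27}{49}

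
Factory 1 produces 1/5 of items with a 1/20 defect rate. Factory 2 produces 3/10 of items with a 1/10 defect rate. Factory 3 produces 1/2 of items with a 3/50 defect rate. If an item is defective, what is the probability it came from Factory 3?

Using Bayes' theorem:
P(F1) = 1/5, P(D|F1) = 1/20
P(F2) = 3/10, P(D|F2) = 1/10
P(F3) = 1/2, P(D|F3) = 3/50
P(D) = P(D|F1)P(F1) + P(D|F2)P(F2) + P(D|F3)P(F3)
     = \frac{7}{100}
P(F3|D) = P(D|F3)P(F3) / P(D)
= \frac{3}{7}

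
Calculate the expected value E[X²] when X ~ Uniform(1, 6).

Using the identity E[X²] = Var(X) + (E[X])²:
E[X] = \frac{7}{2}
Var(X) = \frac{25}{12}
E[X²] = \frac{25}{12} + (\frac{7}{2})²
= \frac{43}{3}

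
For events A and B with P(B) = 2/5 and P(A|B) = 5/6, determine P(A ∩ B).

By definition, P(A|B) = P(A ∩ B) / P(B)
So P(A ∩ B) = P(A|B) × P(B)
= 5/6 × 2/5
= 1/3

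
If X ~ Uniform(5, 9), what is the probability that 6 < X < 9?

P(6 < X < 9) = ∫_{6}^{9} f(x) dx
where f(x) = \frac{1}{4}
= \frac{3}{4}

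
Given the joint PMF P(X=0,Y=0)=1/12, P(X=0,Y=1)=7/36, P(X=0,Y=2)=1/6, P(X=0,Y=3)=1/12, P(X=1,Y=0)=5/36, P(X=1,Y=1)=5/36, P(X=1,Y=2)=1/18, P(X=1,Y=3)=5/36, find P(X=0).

P(X=0) = P(X=0,Y=0) + P(X=0,Y=1) + P(X=0,Y=2) + P(X=0,Y=3)
= 1/12 + 7/36 + 1/6 + 1/12
= 19/36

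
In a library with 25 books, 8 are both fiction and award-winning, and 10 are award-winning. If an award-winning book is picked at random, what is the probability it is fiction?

P(A ∩ B) = 8/25
P(B) = 10/25 = 2/5
P(A|B) = P(A ∩ B) / P(B) = (8/25) / (2/5) = 4/5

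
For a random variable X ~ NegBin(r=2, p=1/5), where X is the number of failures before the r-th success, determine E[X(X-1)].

E[X(X-1)] = E[X² - X] = E[X²] - E[X]
E[X] = 8
E[X²] = Var(X) + (E[X])² = 40 + (8)² = 104
E[X(X-1)] = 104 - 8 = 96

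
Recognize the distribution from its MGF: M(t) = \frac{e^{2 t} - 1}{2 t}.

The MGF M(t) = \frac{e^{2 t} - 1}{2 t} is the standard form for the Uniform distribution.
Comparing with the known MGF formula identifies: Uniform(0, 2)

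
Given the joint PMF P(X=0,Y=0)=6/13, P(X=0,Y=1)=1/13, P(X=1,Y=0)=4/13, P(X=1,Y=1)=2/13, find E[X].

First find marginal of X:
P(X=0) = 7/13
P(X=1) = 6/13
E[X] = 0 × 7/13 + 1 × 6/13 = 6/13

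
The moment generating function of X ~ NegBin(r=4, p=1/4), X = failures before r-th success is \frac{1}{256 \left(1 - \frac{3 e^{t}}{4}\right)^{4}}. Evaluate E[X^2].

To find E[X^2], compute M^(2)(0):
M^(1)(t) = \frac{3 e^{t}}{256 \left(1 - \frac{3 e^{t}}{4}\right)^{5}}
M^(2)(t) = \frac{3 e^{t}}{256 \left(1 - \frac{3 e^{t}}{4}\right)^{5}} + \frac{45 e^{2 t}}{1024 \left(1 - \frac{3 e^{t}}{4}\right)^{6}}
M^(2)(0) = 192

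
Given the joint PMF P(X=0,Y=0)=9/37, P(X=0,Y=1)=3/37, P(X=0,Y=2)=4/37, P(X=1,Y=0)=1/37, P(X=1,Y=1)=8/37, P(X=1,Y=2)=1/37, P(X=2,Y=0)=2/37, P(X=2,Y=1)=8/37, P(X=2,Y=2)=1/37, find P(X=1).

P(X=1) = P(X=1,Y=0) + P(X=1,Y=1) + P(X=1,Y=2)
= 1/37 + 8/37 + 1/37
= 10/37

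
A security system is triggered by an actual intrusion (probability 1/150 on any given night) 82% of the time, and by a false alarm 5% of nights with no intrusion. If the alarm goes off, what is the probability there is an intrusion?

Let D = the rare event, + = positive/flagged.
P(D) = 1/150
P(+|D) = 82/100 = 41/50
P(+|D') = 5/100 = 1/20
P(+) = P(+|D)P(D) + P(+|D')P(D')
     = \frac{41}{50} × \frac{1}{150} + \frac{1}{20} × \frac{149}{150}
     = \frac{827}{15000}
P(D|+) = P(+|D)P(D)/P(+) = \frac{82}{827}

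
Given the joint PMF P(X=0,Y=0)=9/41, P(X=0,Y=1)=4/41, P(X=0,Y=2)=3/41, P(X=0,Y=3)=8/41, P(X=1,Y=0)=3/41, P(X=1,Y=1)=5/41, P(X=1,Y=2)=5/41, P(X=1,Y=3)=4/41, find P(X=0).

P(X=0) = P(X=0,Y=0) + P(X=0,Y=1) + P(X=0,Y=2) + P(X=0,Y=3)
= 9/41 + 4/41 + 3/41 + 8/41
= 24/41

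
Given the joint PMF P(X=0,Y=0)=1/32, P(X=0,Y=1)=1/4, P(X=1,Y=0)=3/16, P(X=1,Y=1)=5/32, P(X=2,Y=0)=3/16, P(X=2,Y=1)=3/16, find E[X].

First find marginal of X:
P(X=0) = 9/32
P(X=1) = 11/32
P(X=2) = 3/8
E[X] = 0 × 9/32 + 1 × 11/32 + 2 × 3/8 = 35/32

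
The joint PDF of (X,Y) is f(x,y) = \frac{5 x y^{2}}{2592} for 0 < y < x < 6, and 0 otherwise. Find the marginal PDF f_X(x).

f_X(x) = ∫_0^x \frac{5 x y^{2}}{2592} dy = \frac{5 x^{4}}{7776}
for 0 < x < 6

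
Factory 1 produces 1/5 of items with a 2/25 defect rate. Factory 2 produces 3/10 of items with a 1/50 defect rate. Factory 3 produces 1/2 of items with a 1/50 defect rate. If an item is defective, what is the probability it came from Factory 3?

Using Bayes' theorem:
P(F1) = 1/5, P(D|F1) = 2/25
P(F2) = 3/10, P(D|F2) = 1/50
P(F3) = 1/2, P(D|F3) = 1/50
P(D) = P(D|F1)P(F1) + P(D|F2)P(F2) + P(D|F3)P(F3)
     = \frac{4}{125}
P(F3|D) = P(D|F3)P(F3) / P(D)
= \frac{5}{16}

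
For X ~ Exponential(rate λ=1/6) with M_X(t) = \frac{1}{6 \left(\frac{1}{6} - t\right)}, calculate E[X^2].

To find E[X^2], compute M^(2)(0):
M^(1)(t) = \frac{1}{6 \left(\frac{1}{6} - t\right)^{2}}
M^(2)(t) = \frac{1}{3 \left(\frac{1}{6} - t\right)^{3}}
M^(2)(0) = 72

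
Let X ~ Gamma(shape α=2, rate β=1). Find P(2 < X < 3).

P(2 < X < 3) = ∫_{2}^{3} f(x) dx
where f(x) = x e^{- x}
= \frac{-4 + 3 e}{e^{3}}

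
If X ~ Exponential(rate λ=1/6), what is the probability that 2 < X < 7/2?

P(2 < X < 7/2) = ∫_{2}^{7/2} f(x) dx
where f(x) = \frac{e^{- \frac{x}{6}}}{6}
= - \frac{1}{e^{\frac{7}{12}}} + e^{- \frac{1}{3}}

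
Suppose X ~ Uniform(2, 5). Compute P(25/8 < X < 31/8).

P(25/8 < X < 31/8) = ∫_{25/8}^{31/8} f(x) dx
where f(x) = \frac{1}{3}
= \frac{1}{4}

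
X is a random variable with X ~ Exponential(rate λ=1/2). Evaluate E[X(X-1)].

E[X(X-1)] = E[X² - X] = E[X²] - E[X]
E[X] = 2
E[X²] = Var(X) + (E[X])² = 4 + (2)² = 8
E[X(X-1)] = 8 - 2 = 6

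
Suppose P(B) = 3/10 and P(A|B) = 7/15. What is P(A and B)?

By definition, P(A|B) = P(A ∩ B) / P(B)
So P(A ∩ B) = P(A|B) × P(B)
= 7/15 × 3/10
= 7/50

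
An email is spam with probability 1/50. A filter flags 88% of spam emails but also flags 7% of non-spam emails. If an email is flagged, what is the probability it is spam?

Let D = the rare event, + = positive/flagged.
P(D) = 1/50
P(+|D) = 88/100 = 22/25
P(+|D') = 7/100
P(+) = P(+|D)P(D) + P(+|D')P(D')
     = \frac{22}{25} × \frac{1}{50} + \frac{7}{100} × \frac{49}{50}
     = \frac{431}{5000}
P(D|+) = P(+|D)P(D)/P(+) = \frac{88}{431}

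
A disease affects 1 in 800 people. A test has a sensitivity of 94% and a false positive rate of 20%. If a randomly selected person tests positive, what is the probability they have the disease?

Let D = the rare event, + = positive/flagged.
P(D) = 1/800
P(+|D) = 94/100 = 47/50
P(+|D') = 20/100 = 1/5
P(+) = P(+|D)P(D) + P(+|D')P(D')
     = \frac{47}{50} × \frac{1}{800} + \frac{1}{5} × \frac{799}{800}
     = \frac{8037}{40000}
P(D|+) = P(+|D)P(D)/P(+) = \frac{1}{171}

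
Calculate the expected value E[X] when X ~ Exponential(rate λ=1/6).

For X ~ Exponential(rate λ=1/6), the expected value is:
E[X] = 6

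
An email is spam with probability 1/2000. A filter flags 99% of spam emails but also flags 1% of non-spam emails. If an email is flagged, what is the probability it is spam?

Let D = the rare event, + = positive/flagged.
P(D) = 1/2000
P(+|D) = 99/100
P(+|D') = 1/100
P(+) = P(+|D)P(D) + P(+|D')P(D')
     = \frac{99}{100} × \frac{1}{2000} + \frac{1}{100} × \frac{1999}{2000}
     = \frac{1049}{100000}
P(D|+) = P(+|D)P(D)/P(+) = \frac{99}{2098}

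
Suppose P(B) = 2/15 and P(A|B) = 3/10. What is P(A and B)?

By definition, P(A|B) = P(A ∩ B) / P(B)
So P(A ∩ B) = P(A|B) × P(B)
= 3/10 × 2/15
= 1/25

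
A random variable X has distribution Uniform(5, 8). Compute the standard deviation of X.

For X ~ Uniform(5, 8):
Var(X) = \frac{3}{4}
SD(X) = √(Var(X)) = √(\frac{3}{4}) = \frac{\sqrt{3}}{2}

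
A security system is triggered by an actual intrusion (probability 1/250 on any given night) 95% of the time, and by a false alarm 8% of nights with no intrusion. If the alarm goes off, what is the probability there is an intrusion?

Let D = the rare event, + = positive/flagged.
P(D) = 1/250
P(+|D) = 95/100 = 19/20
P(+|D') = 8/100 = 2/25
P(+) = P(+|D)P(D) + P(+|D')P(D')
     = \frac{19}{20} × \frac{1}{250} + \frac{2}{25} × \frac{249}{250}
     = \frac{2087}{25000}
P(D|+) = P(+|D)P(D)/P(+) = \frac{95}{2087}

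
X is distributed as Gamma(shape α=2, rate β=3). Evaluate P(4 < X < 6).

P(4 < X < 6) = ∫_{4}^{6} f(x) dx
where f(x) = 9 x e^{- 3 x}
= \frac{-19 + 13 e^{6}}{e^{18}}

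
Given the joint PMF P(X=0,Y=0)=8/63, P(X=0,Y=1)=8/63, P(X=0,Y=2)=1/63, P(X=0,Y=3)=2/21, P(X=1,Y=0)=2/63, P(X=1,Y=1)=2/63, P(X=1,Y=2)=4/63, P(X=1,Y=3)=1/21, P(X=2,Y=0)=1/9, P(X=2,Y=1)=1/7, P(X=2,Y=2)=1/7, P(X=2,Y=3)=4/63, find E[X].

First find marginal of X:
P(X=0) = 23/63
P(X=1) = 11/63
P(X=2) = 29/63
E[X] = 0 × 23/63 + 1 × 11/63 + 2 × 29/63 = 23/21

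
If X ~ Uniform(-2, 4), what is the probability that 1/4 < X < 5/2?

P(1/4 < X < 5/2) = ∫_{1/4}^{5/2} f(x) dx
where f(x) = \frac{1}{6}
= \frac{3}{8}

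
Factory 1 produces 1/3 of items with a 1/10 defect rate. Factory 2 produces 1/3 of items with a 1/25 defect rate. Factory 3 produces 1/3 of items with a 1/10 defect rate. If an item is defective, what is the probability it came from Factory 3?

Using Bayes' theorem:
P(F1) = 1/3, P(D|F1) = 1/10
P(F2) = 1/3, P(D|F2) = 1/25
P(F3) = 1/3, P(D|F3) = 1/10
P(D) = P(D|F1)P(F1) + P(D|F2)P(F2) + P(D|F3)P(F3)
     = \frac{2}{25}
P(F3|D) = P(D|F3)P(F3) / P(D)
= \frac{5}{12}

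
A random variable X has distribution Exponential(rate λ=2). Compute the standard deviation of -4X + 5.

For X ~ Exponential(rate λ=2):
Var(X) = \frac{1}{4}
SD(X) = √(Var(X)) = √(\frac{1}{4}) = \frac{1}{2}
SD(-4X + 5) = |-4| × SD(X) = 4 × \frac{1}{2} = 2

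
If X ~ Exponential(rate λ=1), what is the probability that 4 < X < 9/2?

P(4 < X < 9/2) = ∫_{4}^{9/2} f(x) dx
where f(x) = e^{- x}
= - \frac{1}{e^{\frac{9}{2}}} + e^{-4}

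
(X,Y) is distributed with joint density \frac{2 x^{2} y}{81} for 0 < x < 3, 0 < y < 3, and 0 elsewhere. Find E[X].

f_X(x) = ∫_0^3 \frac{2 x^{2} y}{81} dy = \frac{x^{2}}{9}
E[X] = ∫_0^3 x × (\frac{x^{2}}{9}) dx = \frac{9}{4}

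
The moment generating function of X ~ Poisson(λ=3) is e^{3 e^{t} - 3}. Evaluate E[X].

To find E[X], compute M^(1)(0):
M^(1)(t) = 3 e^{t} e^{3 e^{t} - 3}
M^(1)(0) = 3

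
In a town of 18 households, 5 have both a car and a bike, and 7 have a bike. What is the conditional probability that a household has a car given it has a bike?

P(A ∩ B) = 5/18
P(B) = 7/18
P(A|B) = P(A ∩ B) / P(B) = (5/18) / (7/18) = 5/7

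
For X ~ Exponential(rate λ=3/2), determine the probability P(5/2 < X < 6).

P(5/2 < X < 6) = ∫_{5/2}^{6} f(x) dx
where f(x) = \frac{3 e^{- \frac{3 x}{2}}}{2}
= - \frac{1}{e^{9}} + e^{- \frac{15}{4}}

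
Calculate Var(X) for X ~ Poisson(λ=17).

For X ~ Poisson(λ=17):
Var(X) = 17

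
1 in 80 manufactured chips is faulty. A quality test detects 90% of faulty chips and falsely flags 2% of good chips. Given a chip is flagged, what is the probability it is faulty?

Let D = the rare event, + = positive/flagged.
P(D) = 1/80
P(+|D) = 90/100 = 9/10
P(+|D') = 2/100 = 1/50
P(+) = P(+|D)P(D) + P(+|D')P(D')
     = \frac{9}{10} × \frac{1}{80} + \frac{1}{50} × \frac{79}{80}
     = \frac{31}{1000}
P(D|+) = P(+|D)P(D)/P(+) = \frac{45}{124}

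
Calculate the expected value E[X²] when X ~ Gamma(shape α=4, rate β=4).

Using the identity E[X²] = Var(X) + (E[X])²:
E[X] = 1
Var(X) = \frac{1}{4}
E[X²] = \frac{1}{4} + (1)²
= \frac{5}{4}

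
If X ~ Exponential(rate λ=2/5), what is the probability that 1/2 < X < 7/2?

P(1/2 < X < 7/2) = ∫_{1/2}^{7/2} f(x) dx
where f(x) = \frac{2 e^{- \frac{2 x}{5}}}{5}
= - \frac{1 - e^{\frac{6}{5}}}{e^{\frac{7}{5}}}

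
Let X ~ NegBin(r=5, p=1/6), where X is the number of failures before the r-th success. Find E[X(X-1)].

E[X(X-1)] = E[X² - X] = E[X²] - E[X]
E[X] = 25
E[X²] = Var(X) + (E[X])² = 150 + (25)² = 775
E[X(X-1)] = 775 - 25 = 750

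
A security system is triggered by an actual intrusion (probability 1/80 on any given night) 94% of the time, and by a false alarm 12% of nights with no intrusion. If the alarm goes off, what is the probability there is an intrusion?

Let D = the rare event, + = positive/flagged.
P(D) = 1/80
P(+|D) = 94/100 = 47/50
P(+|D') = 12/100 = 3/25
P(+) = P(+|D)P(D) + P(+|D')P(D')
     = \frac{47}{50} × \frac{1}{80} + \frac{3}{25} × \frac{79}{80}
     = \frac{521}{4000}
P(D|+) = P(+|D)P(D)/P(+) = \frac{47}{521}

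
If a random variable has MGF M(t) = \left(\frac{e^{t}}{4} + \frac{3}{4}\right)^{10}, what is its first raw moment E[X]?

To find E[X], compute M^(1)(0):
M^(1)(t) = \frac{5 \left(\frac{e^{t}}{4} + \frac{3}{4}\right)^{9} e^{t}}{2}
M^(1)(0) = \frac{5}{2}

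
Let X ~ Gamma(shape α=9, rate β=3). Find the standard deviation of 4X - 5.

For X ~ Gamma(shape α=9, rate β=3):
Var(X) = 1
SD(X) = √(Var(X)) = √(1) = 1
SD(4X - 5) = |4| × SD(X) = 4 × 1 = 4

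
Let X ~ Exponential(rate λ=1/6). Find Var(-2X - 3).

For X ~ Exponential(rate λ=1/6):
Var(X) = 36
Var(-2X - 3) = (-2)² × Var(X) = 4 × 36 = 144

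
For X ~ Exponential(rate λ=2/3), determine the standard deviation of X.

For X ~ Exponential(rate λ=2/3):
Var(X) = \frac{9}{4}
SD(X) = √(Var(X)) = √(\frac{9}{4}) = \frac{3}{2}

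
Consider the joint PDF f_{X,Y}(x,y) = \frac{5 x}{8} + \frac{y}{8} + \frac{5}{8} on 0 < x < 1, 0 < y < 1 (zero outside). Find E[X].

E[X] = ∫_0^1 ∫_0^1 x × f(x,y) dy dx
= ∫_0^1 ∫_0^1 x × (\frac{5 x}{8} + \frac{y}{8} + \frac{5}{8}) dy dx
= \frac{53}{96}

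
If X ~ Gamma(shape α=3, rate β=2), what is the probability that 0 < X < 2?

P(0 < X < 2) = ∫_{0}^{2} f(x) dx
where f(x) = 4 x^{2} e^{- 2 x}
= 1 - \frac{13}{e^{4}}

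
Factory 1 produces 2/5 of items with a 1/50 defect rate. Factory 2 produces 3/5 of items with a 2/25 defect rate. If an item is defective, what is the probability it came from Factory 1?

Using Bayes' theorem:
P(F1) = 2/5, P(D|F1) = 1/50
P(F2) = 3/5, P(D|F2) = 2/25
P(D) = P(D|F1)P(F1) + P(D|F2)P(F2)
     = \frac{7}{125}
P(F1|D) = P(D|F1)P(F1) / P(D)
= \frac{1}{7}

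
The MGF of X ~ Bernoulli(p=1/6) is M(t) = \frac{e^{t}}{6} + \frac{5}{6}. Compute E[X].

To find E[X], compute M^(1)(0):
M^(1)(t) = \frac{e^{t}}{6}
M^(1)(0) = \frac{1}{6}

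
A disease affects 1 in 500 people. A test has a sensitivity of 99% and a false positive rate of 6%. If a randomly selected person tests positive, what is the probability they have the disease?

Let D = the rare event, + = positive/flagged.
P(D) = 1/500
P(+|D) = 99/100
P(+|D') = 6/100 = 3/50
P(+) = P(+|D)P(D) + P(+|D')P(D')
     = \frac{99}{100} × \frac{1}{500} + \frac{3}{50} × \frac{499}{500}
     = \frac{3093}{50000}
P(D|+) = P(+|D)P(D)/P(+) = \frac{33}{1031}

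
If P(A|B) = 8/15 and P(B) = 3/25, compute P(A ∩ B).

By definition, P(A|B) = P(A ∩ B) / P(B)
So P(A ∩ B) = P(A|B) × P(B)
= 8/15 × 3/25
= 8/125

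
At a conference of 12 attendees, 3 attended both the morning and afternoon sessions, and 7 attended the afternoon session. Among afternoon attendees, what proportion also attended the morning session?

P(A ∩ B) = 3/12 = 1/4
P(B) = 7/12
P(A|B) = P(A ∩ B) / P(B) = (1/4) / (7/12) = 3/7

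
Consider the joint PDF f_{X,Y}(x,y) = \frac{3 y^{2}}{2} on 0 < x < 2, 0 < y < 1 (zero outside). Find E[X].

f_X(x) = ∫_0^1 \frac{3 y^{2}}{2} dy = \frac{1}{2}
E[X] = ∫_0^2 x × (\frac{1}{2}) dx = 1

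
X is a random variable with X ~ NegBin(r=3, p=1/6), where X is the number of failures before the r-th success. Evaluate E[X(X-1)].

E[X(X-1)] = E[X² - X] = E[X²] - E[X]
E[X] = 15
E[X²] = Var(X) + (E[X])² = 90 + (15)² = 315
E[X(X-1)] = 315 - 15 = 300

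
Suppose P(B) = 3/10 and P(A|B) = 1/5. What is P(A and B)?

By definition, P(A|B) = P(A ∩ B) / P(B)
So P(A ∩ B) = P(A|B) × P(B)
= 1/5 × 3/10
= 3/50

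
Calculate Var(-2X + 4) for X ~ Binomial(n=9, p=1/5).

For X ~ Binomial(n=9, p=1/5):
Var(X) = \frac{36}{25}
Var(-2X + 4) = (-2)² × Var(X) = 4 × \frac{36}{25} = \frac{144}{25}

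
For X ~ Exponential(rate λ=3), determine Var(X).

For X ~ Exponential(rate λ=3):
Var(X) = \frac{1}{9}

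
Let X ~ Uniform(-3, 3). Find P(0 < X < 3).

P(0 < X < 3) = ∫_{0}^{3} f(x) dx
where f(x) = \frac{1}{6}
= \frac{1}{2}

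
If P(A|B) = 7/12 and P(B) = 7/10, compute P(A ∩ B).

By definition, P(A|B) = P(A ∩ B) / P(B)
So P(A ∩ B) = P(A|B) × P(B)
= 7/12 × 7/10
= 49/120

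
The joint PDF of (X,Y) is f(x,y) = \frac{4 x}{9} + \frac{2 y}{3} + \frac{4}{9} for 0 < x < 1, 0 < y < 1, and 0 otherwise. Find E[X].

E[X] = ∫_0^1 ∫_0^1 x × f(x,y) dy dx
= ∫_0^1 ∫_0^1 x × (\frac{4 x}{9} + \frac{2 y}{3} + \frac{4}{9}) dy dx
= \frac{29}{54}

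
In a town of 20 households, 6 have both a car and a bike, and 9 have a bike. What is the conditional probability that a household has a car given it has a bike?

P(A ∩ B) = 6/20 = 3/10
P(B) = 9/20
P(A|B) = P(A ∩ B) / P(B) = (3/10) / (9/20) = 2/3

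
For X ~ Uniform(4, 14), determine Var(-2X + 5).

For X ~ Uniform(4, 14):
Var(X) = \frac{25}{3}
Var(-2X + 5) = (-2)² × Var(X) = 4 × \frac{25}{3} = \frac{100}{3}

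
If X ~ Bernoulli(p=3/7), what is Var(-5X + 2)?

For X ~ Bernoulli(p=3/7):
Var(X) = \frac{12}{49}
Var(-5X + 2) = (-5)² × Var(X) = 25 × \frac{12}{49} = \frac{300}{49}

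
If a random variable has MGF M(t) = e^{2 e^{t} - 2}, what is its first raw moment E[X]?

To find E[X], compute M^(1)(0):
M^(1)(t) = 2 e^{t} e^{2 e^{t} - 2}
M^(1)(0) = 2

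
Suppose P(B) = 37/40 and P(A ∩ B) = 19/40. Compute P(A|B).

P(A|B) = P(A ∩ B) / P(B)
= (19/40) / (37/40)
= 19/37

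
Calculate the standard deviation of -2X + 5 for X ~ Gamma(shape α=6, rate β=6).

For X ~ Gamma(shape α=6, rate β=6):
Var(X) = \frac{1}{6}
SD(X) = √(Var(X)) = √(\frac{1}{6}) = \frac{\sqrt{6}}{6}
SD(-2X + 5) = |-2| × SD(X) = 2 × \frac{\sqrt{6}}{6} = \frac{\sqrt{6}}{3}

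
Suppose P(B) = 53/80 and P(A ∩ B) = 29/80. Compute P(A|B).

P(A|B) = P(A ∩ B) / P(B)
= (29/80) / (53/80)
= 29/53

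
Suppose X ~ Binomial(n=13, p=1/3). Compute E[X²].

Using the identity E[X²] = Var(X) + (E[X])²:
E[X] = \frac{13}{3}
Var(X) = \frac{26}{9}
E[X²] = \frac{26}{9} + (\frac{13}{3})²
= \frac{65}{3}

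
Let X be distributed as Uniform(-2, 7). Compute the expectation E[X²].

Using the identity E[X²] = Var(X) + (E[X])²:
E[X] = \frac{5}{2}
Var(X) = \frac{27}{4}
E[X²] = \frac{27}{4} + (\frac{5}{2})²
= 13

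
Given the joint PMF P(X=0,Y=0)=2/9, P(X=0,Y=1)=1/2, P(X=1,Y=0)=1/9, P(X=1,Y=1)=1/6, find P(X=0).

P(X=0) = P(X=0,Y=0) + P(X=0,Y=1)
= 2/9 + 1/2
= 13/18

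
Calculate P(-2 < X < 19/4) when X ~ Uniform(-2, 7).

P(-2 < X < 19/4) = ∫_{-2}^{19/4} f(x) dx
where f(x) = \frac{1}{9}
= \frac{3}{4}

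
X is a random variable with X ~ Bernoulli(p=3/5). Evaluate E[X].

For X ~ Bernoulli(p=3/5), the expected value is:
E[X] = \frac{3}{5}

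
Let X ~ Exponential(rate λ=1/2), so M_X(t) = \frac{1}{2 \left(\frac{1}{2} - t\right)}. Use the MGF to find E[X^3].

To find E[X^3], compute M^(3)(0):
M^(1)(t) = \frac{1}{2 \left(\frac{1}{2} - t\right)^{2}}
M^(2)(t) = \frac{1}{\left(\frac{1}{2} - t\right)^{3}}
M^(3)(t) = \frac{3}{\left(\frac{1}{2} - t\right)^{4}}
M^(3)(0) = 48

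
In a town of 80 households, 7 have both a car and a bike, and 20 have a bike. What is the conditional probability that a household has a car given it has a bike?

P(A ∩ B) = 7/80
P(B) = 20/80 = 1/4
P(A|B) = P(A ∩ B) / P(B) = (7/80) / (1/4) = 7/20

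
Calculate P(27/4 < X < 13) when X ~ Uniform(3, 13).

P(27/4 < X < 13) = ∫_{27/4}^{13} f(x) dx
where f(x) = \frac{1}{10}
= \frac{5}{8}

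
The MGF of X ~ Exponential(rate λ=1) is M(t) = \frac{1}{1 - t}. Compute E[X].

To find E[X], compute M^(1)(0):
M^(1)(t) = \frac{1}{\left(1 - t\right)^{2}}
M^(1)(0) = 1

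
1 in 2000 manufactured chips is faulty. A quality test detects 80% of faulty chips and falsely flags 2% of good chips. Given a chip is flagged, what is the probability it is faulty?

Let D = the rare event, + = positive/flagged.
P(D) = 1/2000
P(+|D) = 80/100 = 4/5
P(+|D') = 2/100 = 1/50
P(+) = P(+|D)P(D) + P(+|D')P(D')
     = \frac{4}{5} × \frac{1}{2000} + \frac{1}{50} × \frac{1999}{2000}
     = \frac{2039}{100000}
P(D|+) = P(+|D)P(D)/P(+) = \frac{40}{2039}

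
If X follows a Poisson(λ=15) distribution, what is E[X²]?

Using the identity E[X²] = Var(X) + (E[X])²:
E[X] = 15
Var(X) = 15
E[X²] = 15 + (15)²
= 240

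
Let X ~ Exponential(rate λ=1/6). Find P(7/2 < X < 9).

P(7/2 < X < 9) = ∫_{7/2}^{9} f(x) dx
where f(x) = \frac{e^{- \frac{x}{6}}}{6}
= - \frac{1}{e^{\frac{3}{2}}} + e^{- \frac{7}{12}}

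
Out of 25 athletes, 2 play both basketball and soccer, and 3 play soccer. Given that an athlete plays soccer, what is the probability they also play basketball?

P(A ∩ B) = 2/25
P(B) = 3/25
P(A|B) = P(A ∩ B) / P(B) = (2/25) / (3/25) = 2/3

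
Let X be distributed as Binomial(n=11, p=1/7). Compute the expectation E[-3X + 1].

For X ~ Binomial(n=11, p=1/7):
E[X] = \frac{11}{7}
E[-3X + 1] = -3 × E[X] + 1 = - \frac{26}{7}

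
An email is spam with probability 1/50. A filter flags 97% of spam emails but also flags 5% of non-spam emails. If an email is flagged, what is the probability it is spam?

Let D = the rare event, + = positive/flagged.
P(D) = 1/50
P(+|D) = 97/100
P(+|D') = 5/100 = 1/20
P(+) = P(+|D)P(D) + P(+|D')P(D')
     = \frac{97}{100} × \frac{1}{50} + \frac{1}{20} × \frac{49}{50}
     = \frac{171}{2500}
P(D|+) = P(+|D)P(D)/P(+) = \frac{97}{342}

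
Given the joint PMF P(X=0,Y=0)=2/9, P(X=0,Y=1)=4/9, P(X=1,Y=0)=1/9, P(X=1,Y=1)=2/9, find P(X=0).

P(X=0) = P(X=0,Y=0) + P(X=0,Y=1)
= 2/9 + 4/9
= 2/3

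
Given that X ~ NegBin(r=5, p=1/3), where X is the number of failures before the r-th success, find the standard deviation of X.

For X ~ NegBin(r=5, p=1/3), where X is the number of failures before the r-th success:
Var(X) = 30
SD(X) = √(Var(X)) = √(30) = \sqrt{30}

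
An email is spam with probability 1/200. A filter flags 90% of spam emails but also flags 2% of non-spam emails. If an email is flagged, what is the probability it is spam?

Let D = the rare event, + = positive/flagged.
P(D) = 1/200
P(+|D) = 90/100 = 9/10
P(+|D') = 2/100 = 1/50
P(+) = P(+|D)P(D) + P(+|D')P(D')
     = \frac{9}{10} × \frac{1}{200} + \frac{1}{50} × \frac{199}{200}
     = \frac{61}{2500}
P(D|+) = P(+|D)P(D)/P(+) = \frac{45}{244}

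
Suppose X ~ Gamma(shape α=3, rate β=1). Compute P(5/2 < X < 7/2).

P(5/2 < X < 7/2) = ∫_{5/2}^{7/2} f(x) dx
where f(x) = \frac{x^{2} e^{- x}}{2}
= \frac{-85 + 53 e}{8 e^{\frac{7}{2}}}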